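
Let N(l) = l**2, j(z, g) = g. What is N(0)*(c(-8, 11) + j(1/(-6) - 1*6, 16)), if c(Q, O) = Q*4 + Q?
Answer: 0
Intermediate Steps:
c(Q, O) = 5*Q (c(Q, O) = 4*Q + Q = 5*Q)
N(0)*(c(-8, 11) + j(1/(-6) - 1*6, 16)) = 0**2*(5*(-8) + 16) = 0*(-40 + 16) = 0*(-24) = 0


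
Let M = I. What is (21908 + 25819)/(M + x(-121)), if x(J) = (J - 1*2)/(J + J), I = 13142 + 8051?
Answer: 11549934/5128829 ≈ 2.2520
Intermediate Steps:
I = 21193
M = 21193
x(J) = (-2 + J)/(2*J) (x(J) = (J - 2)/((2*J)) = (-2 + J)*(1/(2*J)) = (-2 + J)/(2*J))
(21908 + 25819)/(M + x(-121)) = (21908 + 25819)/(21193 + (½)*(-2 - 121)/(-121)) = 47727/(21193 + (½)*(-1/121)*(-123)) = 47727/(21193 + 123/242) = 47727/(5128829/242) = 47727*(242/5128829) = 11549934/5128829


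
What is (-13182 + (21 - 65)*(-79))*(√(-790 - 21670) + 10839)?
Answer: -105203334 - 19412*I*√5615 ≈ -1.052e+8 - 1.4546e+6*I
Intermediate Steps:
(-13182 + (21 - 65)*(-79))*(√(-790 - 21670) + 10839) = (-13182 - 44*(-79))*(√(-22460) + 10839) = (-13182 + 3476)*(2*I*√5615 + 10839) = -9706*(10839 + 2*I*√5615) = -105203334 - 19412*I*√5615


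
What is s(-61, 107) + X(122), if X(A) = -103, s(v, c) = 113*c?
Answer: 11988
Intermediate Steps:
s(-61, 107) + X(122) = 113*107 - 103 = 12091 - 103 = 11988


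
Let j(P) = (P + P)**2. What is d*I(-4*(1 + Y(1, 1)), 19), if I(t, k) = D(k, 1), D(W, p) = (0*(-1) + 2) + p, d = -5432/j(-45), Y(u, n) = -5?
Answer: -1358/675 ≈ -2.0119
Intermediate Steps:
j(P) = 4*P**2 (j(P) = (2*P)**2 = 4*P**2)
d = -1358/2025 (d = -5432/(4*(-45)**2) = -5432/(4*2025) = -5432/8100 = -5432*1/8100 = -1358/2025 ≈ -0.67062)
D(W, p) = 2 + p (D(W, p) = (0 + 2) + p = 2 + p)
I(t, k) = 3 (I(t, k) = 2 + 1 = 3)
d*I(-4*(1 + Y(1, 1)), 19) = -1358/2025*3 = -1358/675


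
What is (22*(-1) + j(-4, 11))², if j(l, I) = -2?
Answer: 576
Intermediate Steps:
(22*(-1) + j(-4, 11))² = (22*(-1) - 2)² = (-22 - 2)² = (-24)² = 576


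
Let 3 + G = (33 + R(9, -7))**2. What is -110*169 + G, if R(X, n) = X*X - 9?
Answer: -7568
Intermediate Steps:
R(X, n) = -9 + X**2 (R(X, n) = X**2 - 9 = -9 + X**2)
G = 11022 (G = -3 + (33 + (-9 + 9**2))**2 = -3 + (33 + (-9 + 81))**2 = -3 + (33 + 72)**2 = -3 + 105**2 = -3 + 11025 = 11022)
-110*169 + G = -110*169 + 11022 = -18590 + 11022 = -7568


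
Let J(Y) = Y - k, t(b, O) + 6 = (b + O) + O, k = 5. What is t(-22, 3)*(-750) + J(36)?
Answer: 16531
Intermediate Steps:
t(b, O) = -6 + b + 2*O (t(b, O) = -6 + ((b + O) + O) = -6 + ((O + b) + O) = -6 + (b + 2*O) = -6 + b + 2*O)
J(Y) = -5 + Y (J(Y) = Y - 1*5 = Y - 5 = -5 + Y)
t(-22, 3)*(-750) + J(36) = (-6 - 22 + 2*3)*(-750) + (-5 + 36) = (-6 - 22 + 6)*(-750) + 31 = -22*(-750) + 31 = 16500 + 31 = 16531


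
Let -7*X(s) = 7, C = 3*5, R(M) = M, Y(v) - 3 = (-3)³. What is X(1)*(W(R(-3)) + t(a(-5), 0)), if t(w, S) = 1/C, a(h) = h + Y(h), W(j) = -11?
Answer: 164/15 ≈ 10.933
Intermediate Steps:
Y(v) = -24 (Y(v) = 3 + (-3)³ = 3 - 27 = -24)
C = 15
a(h) = -24 + h (a(h) = h - 24 = -24 + h)
t(w, S) = 1/15
X(s) = -1 (X(s) = -⅐*7 = -1)
X(1)*(W(R(-3)) + t(a(-5), 0)) = -(-11 + 1/15) = -1*(-164/15) = 164/15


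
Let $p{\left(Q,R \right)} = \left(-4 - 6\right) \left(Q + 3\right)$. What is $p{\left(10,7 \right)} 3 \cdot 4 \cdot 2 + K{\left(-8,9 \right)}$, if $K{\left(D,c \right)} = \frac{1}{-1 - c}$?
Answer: $- \frac{31201}{10} \approx -3120.1$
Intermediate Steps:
$p{\left(Q,R \right)} = -30 - 10 Q$ ($p{\left(Q,R \right)} = - 10 \left(3 + Q\right) = -30 - 10 Q$)
$p{\left(10,7 \right)} 3 \cdot 4 \cdot 2 + K{\left(-8,9 \right)} = \left(-30 - 100\right) 3 \cdot 4 \cdot 2 - \frac{1}{1 + 9} = \left(-30 - 100\right) 12 \cdot 2 - \frac{1}{10} = \left(-130\right) 24 - \frac{1}{10} = -3120 - \frac{1}{10} = - \frac{31201}{10}$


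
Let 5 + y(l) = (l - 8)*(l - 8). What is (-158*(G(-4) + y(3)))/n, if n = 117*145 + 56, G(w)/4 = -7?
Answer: 1264/17021 ≈ 0.074261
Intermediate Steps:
G(w) = -28 (G(w) = 4*(-7) = -28)
y(l) = -5 + (-8 + l)**2 (y(l) = -5 + (l - 8)*(l - 8) = -5 + (-8 + l)*(-8 + l) = -5 + (-8 + l)**2)
n = 17021 (n = 16965 + 56 = 17021)
(-158*(G(-4) + y(3)))/n = -158*(-28 + (-5 + (-8 + 3)**2))/17021 = -158*(-28 + (-5 + (-5)**2))*(1/17021) = -158*(-28 + (-5 + 25))*(1/17021) = -158*(-28 + 20)*(1/17021) = -158*(-8)*(1/17021) = 1264*(1/17021) = 1264/17021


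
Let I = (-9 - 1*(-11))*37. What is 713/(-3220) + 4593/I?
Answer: 320363/5180 ≈ 61.846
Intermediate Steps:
I = 74 (I = (-9 + 11)*37 = 2*37 = 74)
713/(-3220) + 4593/I = 713/(-3220) + 4593/74 = 713*(-1/3220) + 4593*(1/74) = -31/140 + 4593/74 = 320363/5180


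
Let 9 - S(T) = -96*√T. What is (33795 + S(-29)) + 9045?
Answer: 42849 + 96*I*√29 ≈ 42849.0 + 516.98*I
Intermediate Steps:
S(T) = 9 + 96*√T (S(T) = 9 - (-96)*√T = 9 + 96*√T)
(33795 + S(-29)) + 9045 = (33795 + (9 + 96*√(-29))) + 9045 = (33795 + (9 + 96*(I*√29))) + 9045 = (33795 + (9 + 96*I*√29)) + 9045 = (33804 + 96*I*√29) + 9045 = 42849 + 96*I*√29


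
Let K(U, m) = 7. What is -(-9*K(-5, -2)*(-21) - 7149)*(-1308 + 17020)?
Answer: 91538112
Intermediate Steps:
-(-9*K(-5, -2)*(-21) - 7149)*(-1308 + 17020) = -(-9*7*(-21) - 7149)*(-1308 + 17020) = -(-63*(-21) - 7149)*15712 = -(1323 - 7149)*15712 = -(-5826)*15712 = -1*(-91538112) = 91538112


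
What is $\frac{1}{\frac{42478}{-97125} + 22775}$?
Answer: $\frac{97125}{2211979397} \approx 4.3909 \cdot 10^{-5}$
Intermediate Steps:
$\frac{1}{\frac{42478}{-97125} + 22775} = \frac{1}{42478 \left(- \frac{1}{97125}\right) + 22775} = \frac{1}{- \frac{42478}{97125} + 22775} = \frac{1}{\frac{2211979397}{97125}} = \frac{97125}{2211979397}$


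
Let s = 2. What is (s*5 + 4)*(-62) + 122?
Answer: -746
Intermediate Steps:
(s*5 + 4)*(-62) + 122 = (2*5 + 4)*(-62) + 122 = (10 + 4)*(-62) + 122 = 14*(-62) + 122 = -868 + 122 = -746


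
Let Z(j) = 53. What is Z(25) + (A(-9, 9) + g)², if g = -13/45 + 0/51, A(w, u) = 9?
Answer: 260989/2025 ≈ 128.88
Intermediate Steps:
g = -13/45 (g = -13*1/45 + 0*(1/51) = -13/45 + 0 = -13/45 ≈ -0.28889)
Z(25) + (A(-9, 9) + g)² = 53 + (9 - 13/45)² = 53 + (392/45)² = 53 + 153664/2025 = 260989/2025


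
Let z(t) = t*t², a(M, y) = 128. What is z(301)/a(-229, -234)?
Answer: 27270901/128 ≈ 2.1305e+5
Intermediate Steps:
z(t) = t³
z(301)/a(-229, -234) = 301³/128 = 27270901*(1/128) = 27270901/128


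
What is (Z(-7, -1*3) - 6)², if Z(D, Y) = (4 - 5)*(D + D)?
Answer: 64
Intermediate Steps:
Z(D, Y) = -2*D
(Z(-7, -1*3) - 6)² = (-2*(-7) - 6)² = (14 - 6)² = 8² = 64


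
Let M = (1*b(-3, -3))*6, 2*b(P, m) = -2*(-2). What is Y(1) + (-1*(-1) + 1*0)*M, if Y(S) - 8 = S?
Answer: 21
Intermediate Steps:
b(P, m) = 2 (b(P, m) = (-2*(-2))/2 = (1/2)*4 = 2)
Y(S) = 8 + S
M = 12 (M = (1*2)*6 = 2*6 = 12)
Y(1) + (-1*(-1) + 1*0)*M = (8 + 1) + (-1*(-1) + 1*0)*12 = 9 + (1 + 0)*12 = 9 + 1*12 = 9 + 12 = 21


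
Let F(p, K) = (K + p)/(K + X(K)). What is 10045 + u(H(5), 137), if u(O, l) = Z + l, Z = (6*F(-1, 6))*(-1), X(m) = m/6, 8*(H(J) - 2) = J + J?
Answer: 71244/7 ≈ 10178.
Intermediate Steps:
H(J) = 2 + J/4 (H(J) = 2 + (J + J)/8 = 2 + (2*J)/8 = 2 + J/4)
X(m) = m/6 (X(m) = m*(⅙) = m/6)
F(p, K) = 6*(K + p)/(7*K) (F(p, K) = (K + p)/(K + K/6) = (K + p)/((7*K/6)) = (K + p)*(6/(7*K)) = 6*(K + p)/(7*K))
Z = -30/7 (Z = (6*((6/7)*(6 - 1)/6))*(-1) = (6*((6/7)*(⅙)*5))*(-1) = (6*(5/7))*(-1) = (30/7)*(-1) = -30/7 ≈ -4.2857)
u(O, l) = -30/7 + l
10045 + u(H(5), 137) = 10045 + (-30/7 + 137) = 10045 + 929/7 = 71244/7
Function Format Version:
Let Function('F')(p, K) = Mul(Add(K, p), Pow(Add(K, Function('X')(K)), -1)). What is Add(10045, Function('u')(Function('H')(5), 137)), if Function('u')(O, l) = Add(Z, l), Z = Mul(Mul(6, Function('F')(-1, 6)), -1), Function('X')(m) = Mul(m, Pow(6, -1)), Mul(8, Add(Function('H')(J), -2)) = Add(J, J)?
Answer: Rational(71244, 7) ≈ 10178.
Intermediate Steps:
Function('H')(J) = Add(2, Mul(Rational(1, 4), J)) (Function('H')(J) = Add(2, Mul(Rational(1, 8), Add(J, J))) = Add(2, Mul(Rational(1, 8), Mul(2, J))) = Add(2, Mul(Rational(1, 4), J)))
Function('X')(m) = Mul(Rational(1, 6), m) (Function('X')(m) = Mul(m, Rational(1, 6)) = Mul(Rational(1, 6), m))
Function('F')(p, K) = Mul(Rational(6, 7), Pow(K, -1), Add(K, p)) (Function('F')(p, K) = Mul(Add(K, p), Pow(Add(K, Mul(Rational(1, 6), K)), -1)) = Mul(Add(K, p), Pow(Mul(Rational(7, 6), K), -1)) = Mul(Add(K, p), Mul(Rational(6, 7), Pow(K, -1))) = Mul(Rational(6, 7), Pow(K, -1), Add(K, p)))
Z = Rational(-30, 7) (Z = Mul(Mul(6, Mul(Rational(6, 7), Pow(6, -1), Add(6, -1))), -1) = Mul(Mul(6, Mul(Rational(6, 7), Rational(1, 6), 5)), -1) = Mul(Mul(6, Rational(5, 7)), -1) = Mul(Rational(30, 7), -1) = Rational(-30, 7) ≈ -4.2857)
Function('u')(O, l) = Add(Rational(-30, 7), l)
Add(10045, Function('u')(Function('H')(5), 137)) = Add(10045, Add(Rational(-30, 7), 137)) = Add(10045, Rational(929, 7)) = Rational(71244, 7)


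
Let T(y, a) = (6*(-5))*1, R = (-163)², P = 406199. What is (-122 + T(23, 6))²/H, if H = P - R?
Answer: 11552/189815 ≈ 0.060859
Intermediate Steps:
R = 26569
T(y, a) = -30 (T(y, a) = -30*1 = -30)
H = 379630 (H = 406199 - 1*26569 = 406199 - 26569 = 379630)
(-122 + T(23, 6))²/H = (-122 - 30)²/379630 = (-152)²*(1/379630) = 23104*(1/379630) = 11552/189815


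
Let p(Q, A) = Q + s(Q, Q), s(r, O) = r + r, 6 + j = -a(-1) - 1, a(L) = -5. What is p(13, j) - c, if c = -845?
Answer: 884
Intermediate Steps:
j = -2 (j = -6 + (-1*(-5) - 1) = -6 + (5 - 1) = -6 + 4 = -2)
s(r, O) = 2*r
p(Q, A) = 3*Q (p(Q, A) = Q + 2*Q = 3*Q)
p(13, j) - c = 3*13 - 1*(-845) = 39 + 845 = 884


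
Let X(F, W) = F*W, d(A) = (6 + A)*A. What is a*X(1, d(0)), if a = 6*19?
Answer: 0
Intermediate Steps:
d(A) = A*(6 + A)
a = 114
a*X(1, d(0)) = 114*(1*(0*(6 + 0))) = 114*(1*(0*6)) = 114*(1*0) = 114*0 = 0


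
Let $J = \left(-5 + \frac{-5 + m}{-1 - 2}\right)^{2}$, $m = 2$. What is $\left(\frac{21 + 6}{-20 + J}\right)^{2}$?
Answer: $\frac{729}{16} \approx 45.563$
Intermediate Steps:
$J = 16$ ($J = \left(-5 + \frac{-5 + 2}{-1 - 2}\right)^{2} = \left(-5 - \frac{3}{-3}\right)^{2} = \left(-5 - -1\right)^{2} = \left(-5 + 1\right)^{2} = \left(-4\right)^{2} = 16$)
$\left(\frac{21 + 6}{-20 + J}\right)^{2} = \left(\frac{21 + 6}{-20 + 16}\right)^{2} = \left(\frac{27}{-4}\right)^{2} = \left(27 \left(- \frac{1}{4}\right)\right)^{2} = \left(- \frac{27}{4}\right)^{2} = \frac{729}{16}$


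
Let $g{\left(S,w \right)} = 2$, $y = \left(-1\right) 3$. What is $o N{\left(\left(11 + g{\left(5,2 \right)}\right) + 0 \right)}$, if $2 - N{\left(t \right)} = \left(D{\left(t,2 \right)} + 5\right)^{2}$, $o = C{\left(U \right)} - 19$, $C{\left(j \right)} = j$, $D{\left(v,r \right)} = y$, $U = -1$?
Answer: $40$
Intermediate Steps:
$y = -3$
$D{\left(v,r \right)} = -3$
$o = -20$ ($o = -1 - 19 = -20$)
$N{\left(t \right)} = -2$ ($N{\left(t \right)} = 2 - \left(-3 + 5\right)^{2} = 2 - 2^{2} = 2 - 4 = -2$)
$o N{\left(\left(11 + g{\left(5,2 \right)}\right) + 0 \right)} = \left(-20\right) \left(-2\right) = 40$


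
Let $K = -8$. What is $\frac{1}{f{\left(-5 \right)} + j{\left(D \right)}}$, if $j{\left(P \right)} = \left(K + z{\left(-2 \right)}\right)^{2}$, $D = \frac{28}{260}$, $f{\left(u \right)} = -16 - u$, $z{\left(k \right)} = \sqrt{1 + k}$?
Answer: $\frac{13}{740} + \frac{i}{185} \approx 0.017568 + 0.0054054 i$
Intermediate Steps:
$D = \frac{7}{65}$ ($D = 28 \cdot \frac{1}{260} = \frac{7}{65} \approx 0.10769$)
$j{\left(P \right)} = \left(-8 + i\right)^{2}$ ($j{\left(P \right)} = \left(-8 + \sqrt{1 - 2}\right)^{2} = \left(-8 + \sqrt{-1}\right)^{2} = \left(-8 + i\right)^{2}$)
$\frac{1}{f{\left(-5 \right)} + j{\left(D \right)}} = \frac{1}{\left(-16 - -5\right) + \left(8 - i\right)^{2}} = \frac{1}{\left(-16 + 5\right) + \left(8 - i\right)^{2}} = \frac{1}{-11 + \left(8 - i\right)^{2}}$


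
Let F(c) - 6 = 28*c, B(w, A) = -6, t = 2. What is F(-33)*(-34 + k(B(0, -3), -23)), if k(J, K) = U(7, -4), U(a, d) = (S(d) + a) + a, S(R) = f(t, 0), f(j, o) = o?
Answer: 18360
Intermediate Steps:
S(R) = 0
U(a, d) = 2*a (U(a, d) = (0 + a) + a = a + a = 2*a)
k(J, K) = 14 (k(J, K) = 2*7 = 14)
F(c) = 6 + 28*c
F(-33)*(-34 + k(B(0, -3), -23)) = (6 + 28*(-33))*(-34 + 14) = (6 - 924)*(-20) = -918*(-20) = 18360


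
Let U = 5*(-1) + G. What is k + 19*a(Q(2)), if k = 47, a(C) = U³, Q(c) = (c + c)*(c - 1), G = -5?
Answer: -18953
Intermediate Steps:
U = -10 (U = 5*(-1) - 5 = -5 - 5 = -10)
Q(c) = 2*c*(-1 + c) (Q(c) = (2*c)*(-1 + c) = 2*c*(-1 + c))
a(C) = -1000 (a(C) = (-10)³ = -1000)
k + 19*a(Q(2)) = 47 + 19*(-1000) = 47 - 19000 = -18953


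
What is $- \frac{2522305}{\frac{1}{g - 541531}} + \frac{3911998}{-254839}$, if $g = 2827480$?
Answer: $- \frac{1469366147522003353}{254839} \approx -5.7659 \cdot 10^{12}$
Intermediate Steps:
$- \frac{2522305}{\frac{1}{g - 541531}} + \frac{3911998}{-254839} = - \frac{2522305}{\frac{1}{2827480 - 541531}} + \frac{3911998}{-254839} = - \frac{2522305}{\frac{1}{2285949}} + 3911998 \left(- \frac{1}{254839}\right) = - 2522305 \frac{1}{\frac{1}{2285949}} - \frac{3911998}{254839} = \left(-2522305\right) 2285949 - \frac{3911998}{254839} = -5765860592445 - \frac{3911998}{254839} = - \frac{1469366147522003353}{254839}$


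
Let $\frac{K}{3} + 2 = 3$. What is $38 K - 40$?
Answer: $74$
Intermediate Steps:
$K = 3$ ($K = -6 + 3 \cdot 3 = -6 + 9 = 3$)
$38 K - 40 = 38 \cdot 3 - 40 = 114 - 40 = 74$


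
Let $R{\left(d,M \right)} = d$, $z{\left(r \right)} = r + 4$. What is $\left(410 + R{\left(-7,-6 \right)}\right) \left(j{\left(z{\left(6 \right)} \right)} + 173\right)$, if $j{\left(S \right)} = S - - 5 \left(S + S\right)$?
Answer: $114049$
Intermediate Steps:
$z{\left(r \right)} = 4 + r$
$j{\left(S \right)} = 11 S$ ($j{\left(S \right)} = S - - 5 \cdot 2 S = S - - 10 S = S + 10 S = 11 S$)
$\left(410 + R{\left(-7,-6 \right)}\right) \left(j{\left(z{\left(6 \right)} \right)} + 173\right) = \left(410 - 7\right) \left(11 \left(4 + 6\right) + 173\right) = 403 \left(11 \cdot 10 + 173\right) = 403 \left(110 + 173\right) = 403 \cdot 283 = 114049$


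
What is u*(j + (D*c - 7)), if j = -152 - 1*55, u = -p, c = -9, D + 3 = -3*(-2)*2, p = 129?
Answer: 38055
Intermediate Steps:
D = 9 (D = -3 - 3*(-2)*2 = -3 + 6*2 = -3 + 12 = 9)
u = -129 (u = -1*129 = -129)
j = -207 (j = -152 - 55 = -207)
u*(j + (D*c - 7)) = -129*(-207 + (9*(-9) - 7)) = -129*(-207 + (-81 - 7)) = -129*(-207 - 88) = -129*(-295) = 38055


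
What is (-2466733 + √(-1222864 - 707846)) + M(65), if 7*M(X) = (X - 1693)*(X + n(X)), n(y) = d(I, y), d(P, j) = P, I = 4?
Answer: -17379463/7 + I*√1930710 ≈ -2.4828e+6 + 1389.5*I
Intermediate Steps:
n(y) = 4
M(X) = (-1693 + X)*(4 + X)/7 (M(X) = ((X - 1693)*(X + 4))/7 = ((-1693 + X)*(4 + X))/7 = (-1693 + X)*(4 + X)/7)
(-2466733 + √(-1222864 - 707846)) + M(65) = (-2466733 + √(-1222864 - 707846)) + (-6772/7 - 1689/7*65 + (⅐)*65²) = (-2466733 + √(-1930710)) + (-6772/7 - 109785/7 + (⅐)*4225) = (-2466733 + I*√1930710) + (-6772/7 - 109785/7 + 4225/7) = (-2466733 + I*√1930710) - 112332/7 = -17379463/7 + I*√1930710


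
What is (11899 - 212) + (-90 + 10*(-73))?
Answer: 10867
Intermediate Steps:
(11899 - 212) + (-90 + 10*(-73)) = 11687 + (-90 - 730) = 11687 - 820 = 10867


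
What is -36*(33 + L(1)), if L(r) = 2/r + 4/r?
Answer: -1404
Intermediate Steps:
L(r) = 6/r
-36*(33 + L(1)) = -36*(33 + 6/1) = -36*(33 + 6*1) = -36*(33 + 6) = -36*39 = -1404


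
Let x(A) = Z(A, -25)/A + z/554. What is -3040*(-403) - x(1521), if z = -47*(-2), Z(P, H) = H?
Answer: 516163818478/421317 ≈ 1.2251e+6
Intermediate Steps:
z = 94
x(A) = 47/277 - 25/A (x(A) = -25/A + 94/554 = -25/A + 94*(1/554) = -25/A + 47/277 = 47/277 - 25/A)
-3040*(-403) - x(1521) = -3040*(-403) - (47/277 - 25/1521) = 1225120 - (47/277 - 25*1/1521) = 1225120 - (47/277 - 25/1521) = 1225120 - 1*64562/421317 = 1225120 - 64562/421317 = 516163818478/421317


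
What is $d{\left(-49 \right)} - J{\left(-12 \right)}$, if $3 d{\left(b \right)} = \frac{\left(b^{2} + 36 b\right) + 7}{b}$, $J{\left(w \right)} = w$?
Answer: $\frac{160}{21} \approx 7.619$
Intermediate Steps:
$d{\left(b \right)} = \frac{7 + b^{2} + 36 b}{3 b}$ ($d{\left(b \right)} = \frac{\left(\left(b^{2} + 36 b\right) + 7\right) \frac{1}{b}}{3} = \frac{\left(7 + b^{2} + 36 b\right) \frac{1}{b}}{3} = \frac{\frac{1}{b} \left(7 + b^{2} + 36 b\right)}{3} = \frac{7 + b^{2} + 36 b}{3 b}$)
$d{\left(-49 \right)} - J{\left(-12 \right)} = \frac{7 - 49 \left(36 - 49\right)}{3 \left(-49\right)} - -12 = \frac{1}{3} \left(- \frac{1}{49}\right) \left(7 - -637\right) + 12 = \frac{1}{3} \left(- \frac{1}{49}\right) \left(7 + 637\right) + 12 = \frac{1}{3} \left(- \frac{1}{49}\right) 644 + 12 = - \frac{92}{21} + 12 = \frac{160}{21}$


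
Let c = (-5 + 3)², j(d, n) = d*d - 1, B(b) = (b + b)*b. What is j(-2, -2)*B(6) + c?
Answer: 220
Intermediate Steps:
B(b) = 2*b² (B(b) = (2*b)*b = 2*b²)
j(d, n) = -1 + d² (j(d, n) = d² - 1 = -1 + d²)
c = 4 (c = (-2)² = 4)
j(-2, -2)*B(6) + c = (-1 + (-2)²)*(2*6²) + 4 = (-1 + 4)*(2*36) + 4 = 3*72 + 4 = 216 + 4 = 220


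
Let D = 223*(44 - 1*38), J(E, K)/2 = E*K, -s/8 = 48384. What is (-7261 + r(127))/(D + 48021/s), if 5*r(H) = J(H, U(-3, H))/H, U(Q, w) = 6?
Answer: -4682668032/863090525 ≈ -5.4255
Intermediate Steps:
s = -387072 (s = -8*48384 = -387072)
J(E, K) = 2*E*K (J(E, K) = 2*(E*K) = 2*E*K)
D = 1338 (D = 223*(44 - 38) = 223*6 = 1338)
r(H) = 12/5 (r(H) = ((2*H*6)/H)/5 = ((12*H)/H)/5 = (⅕)*12 = 12/5)
(-7261 + r(127))/(D + 48021/s) = (-7261 + 12/5)/(1338 + 48021/(-387072)) = -36293/(5*(1338 + 48021*(-1/387072))) = -36293/(5*(1338 - 16007/129024)) = -36293/(5*172618105/129024) = -36293/5*129024/172618105 = -4682668032/863090525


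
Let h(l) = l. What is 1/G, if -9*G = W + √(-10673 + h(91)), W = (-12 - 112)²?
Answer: -69192/118215979 + 9*I*√10582/236431958 ≈ -0.0005853 + 3.9158e-6*I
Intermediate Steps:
W = 15376 (W = (-124)² = 15376)
G = -15376/9 - I*√10582/9 (G = -(15376 + √(-10673 + 91))/9 = -(15376 + √(-10582))/9 = -(15376 + I*√10582)/9 = -15376/9 - I*√10582/9 ≈ -1708.4 - 11.43*I)
1/G = 1/(-15376/9 - I*√10582/9)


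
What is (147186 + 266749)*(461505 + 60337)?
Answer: 216008668270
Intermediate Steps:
(147186 + 266749)*(461505 + 60337) = 413935*521842 = 216008668270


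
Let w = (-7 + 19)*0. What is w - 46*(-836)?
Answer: 38456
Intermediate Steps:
w = 0 (w = 12*0 = 0)
w - 46*(-836) = 0 - 46*(-836) = 0 + 38456 = 38456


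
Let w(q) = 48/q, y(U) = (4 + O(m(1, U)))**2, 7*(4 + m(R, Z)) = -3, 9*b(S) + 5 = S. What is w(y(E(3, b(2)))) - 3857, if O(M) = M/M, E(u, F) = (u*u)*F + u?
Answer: -96377/25 ≈ -3855.1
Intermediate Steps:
b(S) = -5/9 + S/9
E(u, F) = u + F*u**2 (E(u, F) = u**2*F + u = F*u**2 + u = u + F*u**2)
m(R, Z) = -31/7 (m(R, Z) = -4 + (1/7)*(-3) = -4 - 3/7 = -31/7)
O(M) = 1
y(U) = 25 (y(U) = (4 + 1)**2 = 5**2 = 25)
w(y(E(3, b(2)))) - 3857 = 48/25 - 3857 = -96377/25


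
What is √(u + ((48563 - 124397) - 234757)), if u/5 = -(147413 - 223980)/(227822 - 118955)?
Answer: I*√3681090211492254/108867 ≈ 557.3*I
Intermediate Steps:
u = 382835/108867 (u = 5*(-(147413 - 223980)/(227822 - 118955)) = 5*(-(-76567)/108867) = 5*(-1*(-76567/108867)) = 5*(76567/108867) = 382835/108867 ≈ 3.5165)
√(u + ((48563 - 124397) - 234757)) = √(382835/108867 + ((48563 - 124397) - 234757)) = √(382835/108867 + (-75834 - 234757)) = √(382835/108867 - 310591) = √(-33812727562/108867) = I*√3681090211492254/108867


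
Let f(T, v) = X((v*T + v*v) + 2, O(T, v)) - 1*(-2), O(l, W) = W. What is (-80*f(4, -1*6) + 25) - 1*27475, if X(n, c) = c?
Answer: -27130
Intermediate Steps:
f(T, v) = 2 + v (f(T, v) = v - 1*(-2) = v + 2 = 2 + v)
(-80*f(4, -1*6) + 25) - 1*27475 = (-80*(2 - 1*6) + 25) - 1*27475 = (-80*(2 - 6) + 25) - 27475 = (-80*(-4) + 25) - 27475 = (320 + 25) - 27475 = 345 - 27475 = -27130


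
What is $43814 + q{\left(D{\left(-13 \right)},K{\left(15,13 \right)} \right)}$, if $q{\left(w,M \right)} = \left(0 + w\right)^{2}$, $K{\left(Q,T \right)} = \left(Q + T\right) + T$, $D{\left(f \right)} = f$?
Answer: $43983$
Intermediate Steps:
$K{\left(Q,T \right)} = Q + 2 T$
$q{\left(w,M \right)} = w^{2}$
$43814 + q{\left(D{\left(-13 \right)},K{\left(15,13 \right)} \right)} = 43814 + \left(-13\right)^{2} = 43814 + 169 = 43983$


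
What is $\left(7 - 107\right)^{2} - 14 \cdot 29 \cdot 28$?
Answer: $-1368$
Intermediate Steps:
$\left(7 - 107\right)^{2} - 14 \cdot 29 \cdot 28 = \left(-100\right)^{2} - 406 \cdot 28 = 10000 - 11368 = -1368$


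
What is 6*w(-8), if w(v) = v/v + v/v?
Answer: 12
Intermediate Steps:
w(v) = 2 (w(v) = 1 + 1 = 2)
6*w(-8) = 6*2 = 12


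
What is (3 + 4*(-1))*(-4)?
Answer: 4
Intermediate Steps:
(3 + 4*(-1))*(-4) = (3 - 4)*(-4) = -1*(-4) = 4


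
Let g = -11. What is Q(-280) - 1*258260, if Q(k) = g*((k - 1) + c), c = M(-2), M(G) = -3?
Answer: -255136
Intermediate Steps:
c = -3
Q(k) = 44 - 11*k (Q(k) = -11*((k - 1) - 3) = -11*((-1 + k) - 3) = -11*(-4 + k) = 44 - 11*k)
Q(-280) - 1*258260 = (44 - 11*(-280)) - 1*258260 = (44 + 3080) - 258260 = 3124 - 258260 = -255136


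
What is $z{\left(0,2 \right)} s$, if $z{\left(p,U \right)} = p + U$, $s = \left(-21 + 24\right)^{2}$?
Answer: $18$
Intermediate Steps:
$s = 9$ ($s = 3^{2} = 9$)
$z{\left(p,U \right)} = U + p$
$z{\left(0,2 \right)} s = \left(2 + 0\right) 9 = 2 \cdot 9 = 18$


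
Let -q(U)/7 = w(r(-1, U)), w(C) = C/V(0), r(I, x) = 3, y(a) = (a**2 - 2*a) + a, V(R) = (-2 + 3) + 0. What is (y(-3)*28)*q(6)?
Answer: -7056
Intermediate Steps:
V(R) = 1 (V(R) = 1 + 0 = 1)
y(a) = a**2 - a
w(C) = C (w(C) = C/1 = C*1 = C)
q(U) = -21 (q(U) = -7*3 = -21)
(y(-3)*28)*q(6) = (-3*(-1 - 3)*28)*(-21) = (-3*(-4)*28)*(-21) = (12*28)*(-21) = 336*(-21) = -7056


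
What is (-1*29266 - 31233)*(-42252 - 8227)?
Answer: 3053929021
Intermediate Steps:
(-1*29266 - 31233)*(-42252 - 8227) = (-29266 - 31233)*(-50479) = -60499*(-50479) = 3053929021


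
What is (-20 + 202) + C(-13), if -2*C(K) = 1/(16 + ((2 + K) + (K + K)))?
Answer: 7645/42 ≈ 182.02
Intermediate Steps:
C(K) = -1/(2*(18 + 3*K)) (C(K) = -1/(2*(16 + ((2 + K) + (K + K)))) = -1/(2*(16 + ((2 + K) + 2*K))) = -1/(2*(16 + (2 + 3*K))) = -1/(2*(18 + 3*K)))
(-20 + 202) + C(-13) = (-20 + 202) - 1/(36 + 6*(-13)) = 182 - 1/(36 - 78) = 182 - 1/(-42) = 182 - 1*(-1/42) = 182 + 1/42 = 7645/42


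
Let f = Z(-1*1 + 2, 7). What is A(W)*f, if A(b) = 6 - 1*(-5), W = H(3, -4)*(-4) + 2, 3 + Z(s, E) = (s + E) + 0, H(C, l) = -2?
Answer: 55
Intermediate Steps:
Z(s, E) = -3 + E + s (Z(s, E) = -3 + ((s + E) + 0) = -3 + ((E + s) + 0) = -3 + (E + s) = -3 + E + s)
W = 10 (W = -2*(-4) + 2 = 8 + 2 = 10)
A(b) = 11 (A(b) = 6 + 5 = 11)
f = 5 (f = -3 + 7 + (-1*1 + 2) = -3 + 7 + (-1 + 2) = -3 + 7 + 1 = 5)
A(W)*f = 11*5 = 55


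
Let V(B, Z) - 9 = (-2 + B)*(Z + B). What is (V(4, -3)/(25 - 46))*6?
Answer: -22/7 ≈ -3.1429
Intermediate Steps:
V(B, Z) = 9 + (-2 + B)*(B + Z) (V(B, Z) = 9 + (-2 + B)*(Z + B) = 9 + (-2 + B)*(B + Z))
(V(4, -3)/(25 - 46))*6 = ((9 + 4**2 - 2*4 - 2*(-3) + 4*(-3))/(25 - 46))*6 = ((9 + 16 - 8 + 6 - 12)/(-21))*6 = (11*(-1/21))*6 = -11/21*6 = -22/7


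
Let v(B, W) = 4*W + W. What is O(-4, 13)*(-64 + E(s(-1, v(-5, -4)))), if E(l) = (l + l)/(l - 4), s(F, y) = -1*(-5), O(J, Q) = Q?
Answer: -702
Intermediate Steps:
v(B, W) = 5*W
s(F, y) = 5
E(l) = 2*l/(-4 + l) (E(l) = (2*l)/(-4 + l) = 2*l/(-4 + l))
O(-4, 13)*(-64 + E(s(-1, v(-5, -4)))) = 13*(-64 + 2*5/(-4 + 5)) = 13*(-64 + 2*5/1) = 13*(-64 + 2*5*1) = 13*(-64 + 10) = 13*(-54) = -702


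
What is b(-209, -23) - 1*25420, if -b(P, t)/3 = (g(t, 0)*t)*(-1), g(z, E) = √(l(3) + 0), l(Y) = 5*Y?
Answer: -25420 - 69*√15 ≈ -25687.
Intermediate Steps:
g(z, E) = √15 (g(z, E) = √(5*3 + 0) = √(15 + 0) = √15)
b(P, t) = 3*t*√15 (b(P, t) = -3*√15*t*(-1) = -3*t*√15*(-1) = -(-3)*t*√15 = 3*t*√15)
b(-209, -23) - 1*25420 = 3*(-23)*√15 - 1*25420 = -69*√15 - 25420 = -25420 - 69*√15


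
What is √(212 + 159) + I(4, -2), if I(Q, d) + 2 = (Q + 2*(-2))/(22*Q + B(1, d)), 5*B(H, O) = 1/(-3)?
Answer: -2 + √371 ≈ 17.261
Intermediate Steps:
B(H, O) = -1/15 (B(H, O) = (⅕)/(-3) = (⅕)*(-⅓) = -1/15)
I(Q, d) = -2 + (-4 + Q)/(-1/15 + 22*Q) (I(Q, d) = -2 + (Q + 2*(-2))/(22*Q - 1/15) = -2 + (Q - 4)/(-1/15 + 22*Q) = -2 + (-4 + Q)/(-1/15 + 22*Q))
√(212 + 159) + I(4, -2) = √(212 + 159) + (-58 - 645*4)/(-1 + 330*4) = √371 + (-58 - 2580)/(-1 + 1320) = √371 - 2638/1319 = √371 + (1/1319)*(-2638) = √371 - 2 = -2 + √371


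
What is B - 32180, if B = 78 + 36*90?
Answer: -28862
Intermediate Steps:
B = 3318 (B = 78 + 3240 = 3318)
B - 32180 = 3318 - 32180 = -28862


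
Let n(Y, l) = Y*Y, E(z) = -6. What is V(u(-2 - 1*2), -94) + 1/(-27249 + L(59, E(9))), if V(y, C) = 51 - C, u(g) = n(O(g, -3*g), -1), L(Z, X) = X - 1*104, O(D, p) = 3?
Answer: 3967054/27359 ≈ 145.00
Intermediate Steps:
L(Z, X) = -104 + X (L(Z, X) = X - 104 = -104 + X)
n(Y, l) = Y²
u(g) = 9 (u(g) = 3² = 9)
V(u(-2 - 1*2), -94) + 1/(-27249 + L(59, E(9))) = (51 - 1*(-94)) + 1/(-27249 + (-104 - 6)) = (51 + 94) + 1/(-27249 - 110) = 145 + 1/(-27359) = 145 - 1/27359 = 3967054/27359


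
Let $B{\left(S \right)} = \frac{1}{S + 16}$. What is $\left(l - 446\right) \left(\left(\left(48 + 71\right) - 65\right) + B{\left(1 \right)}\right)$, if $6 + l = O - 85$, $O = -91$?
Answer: $- \frac{577132}{17} \approx -33949.0$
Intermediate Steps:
$B{\left(S \right)} = \frac{1}{16 + S}$
$l = -182$ ($l = -6 - 176 = -182$)
$\left(l - 446\right) \left(\left(\left(48 + 71\right) - 65\right) + B{\left(1 \right)}\right) = \left(-182 - 446\right) \left(\left(\left(48 + 71\right) - 65\right) + \frac{1}{16 + 1}\right) = - 628 \left(\left(119 - 65\right) + \frac{1}{17}\right) = - 628 \left(54 + \frac{1}{17}\right) = \left(-628\right) \frac{919}{17} = - \frac{577132}{17}$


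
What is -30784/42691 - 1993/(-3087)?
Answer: -9947045/131787117 ≈ -0.075478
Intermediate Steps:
-30784/42691 - 1993/(-3087) = -30784*1/42691 - 1993*(-1/3087) = -30784/42691 + 1993/3087 = -9947045/131787117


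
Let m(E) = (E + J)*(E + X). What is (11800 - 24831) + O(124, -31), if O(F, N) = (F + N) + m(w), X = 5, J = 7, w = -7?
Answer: -12938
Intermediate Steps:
m(E) = (5 + E)*(7 + E) (m(E) = (E + 7)*(E + 5) = (7 + E)*(5 + E) = (5 + E)*(7 + E))
O(F, N) = F + N (O(F, N) = (F + N) + (35 + (-7)² + 12*(-7)) = (F + N) + (35 + 49 - 84) = (F + N) + 0 = F + N)
(11800 - 24831) + O(124, -31) = (11800 - 24831) + (124 - 31) = -13031 + 93 = -12938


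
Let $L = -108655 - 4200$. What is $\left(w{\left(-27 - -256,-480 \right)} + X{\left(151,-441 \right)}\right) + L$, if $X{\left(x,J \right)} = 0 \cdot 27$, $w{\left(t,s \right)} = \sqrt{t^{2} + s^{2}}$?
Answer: $-112855 + \sqrt{282841} \approx -1.1232 \cdot 10^{5}$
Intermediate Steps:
$w{\left(t,s \right)} = \sqrt{s^{2} + t^{2}}$
$X{\left(x,J \right)} = 0$
$L = -112855$ ($L = -108655 - 4200 = -112855$)
$\left(w{\left(-27 - -256,-480 \right)} + X{\left(151,-441 \right)}\right) + L = \left(\sqrt{\left(-480\right)^{2} + \left(-27 - -256\right)^{2}} + 0\right) - 112855 = \left(\sqrt{230400 + \left(-27 + 256\right)^{2}} + 0\right) - 112855 = \left(\sqrt{230400 + 229^{2}} + 0\right) - 112855 = \left(\sqrt{230400 + 52441} + 0\right) - 112855 = \left(\sqrt{282841} + 0\right) - 112855 = \sqrt{282841} - 112855 = -112855 + \sqrt{282841}$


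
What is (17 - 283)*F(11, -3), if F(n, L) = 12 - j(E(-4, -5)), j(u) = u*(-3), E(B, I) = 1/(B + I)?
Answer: -9310/3 ≈ -3103.3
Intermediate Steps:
j(u) = -3*u
F(n, L) = 35/3 (F(n, L) = 12 - (-3)/(-4 - 5) = 12 - (-3)/(-9) = 12 - (-3)*(-1)/9 = 12 - 1*⅓ = 12 - ⅓ = 35/3)
(17 - 283)*F(11, -3) = (17 - 283)*(35/3) = -266*35/3 = -9310/3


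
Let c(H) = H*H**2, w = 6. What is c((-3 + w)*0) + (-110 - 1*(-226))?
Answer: 116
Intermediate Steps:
c(H) = H**3
c((-3 + w)*0) + (-110 - 1*(-226)) = ((-3 + 6)*0)**3 + (-110 - 1*(-226)) = (3*0)**3 + (-110 + 226) = 0**3 + 116 = 0 + 116 = 116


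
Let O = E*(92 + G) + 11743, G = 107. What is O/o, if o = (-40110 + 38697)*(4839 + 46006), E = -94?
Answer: 2321/23947995 ≈ 9.6918e-5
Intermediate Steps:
o = -71843985 (o = -1413*50845 = -71843985)
O = -6963 (O = -94*(92 + 107) + 11743 = -94*199 + 11743 = -18706 + 11743 = -6963)
O/o = -6963/(-71843985) = -6963*(-1/71843985) = 2321/23947995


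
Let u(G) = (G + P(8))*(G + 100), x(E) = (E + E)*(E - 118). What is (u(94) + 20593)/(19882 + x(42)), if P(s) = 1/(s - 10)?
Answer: 19366/6749 ≈ 2.8695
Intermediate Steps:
P(s) = 1/(-10 + s)
x(E) = 2*E*(-118 + E) (x(E) = (2*E)*(-118 + E) = 2*E*(-118 + E))
u(G) = (100 + G)*(-½ + G) (u(G) = (G + 1/(-10 + 8))*(G + 100) = (G + 1/(-2))*(100 + G) = (G - ½)*(100 + G) = (-½ + G)*(100 + G) = (100 + G)*(-½ + G))
(u(94) + 20593)/(19882 + x(42)) = ((-50 + 94² + (199/2)*94) + 20593)/(19882 + 2*42*(-118 + 42)) = ((-50 + 8836 + 9353) + 20593)/(19882 + 2*42*(-76)) = (18139 + 20593)/(19882 - 6384) = 38732/13498 = 38732*(1/13498) = 19366/6749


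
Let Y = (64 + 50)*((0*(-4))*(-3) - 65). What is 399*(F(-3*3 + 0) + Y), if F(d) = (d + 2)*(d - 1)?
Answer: -2928660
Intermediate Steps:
Y = -7410 (Y = 114*(0*(-3) - 65) = 114*(0 - 65) = 114*(-65) = -7410)
F(d) = (-1 + d)*(2 + d) (F(d) = (2 + d)*(-1 + d) = (-1 + d)*(2 + d))
399*(F(-3*3 + 0) + Y) = 399*((-2 + (-3*3 + 0) + (-3*3 + 0)²) - 7410) = 399*((-2 + (-9 + 0) + (-9 + 0)²) - 7410) = 399*((-2 - 9 + (-9)²) - 7410) = 399*((-2 - 9 + 81) - 7410) = 399*(70 - 7410) = 399*(-7340) = -2928660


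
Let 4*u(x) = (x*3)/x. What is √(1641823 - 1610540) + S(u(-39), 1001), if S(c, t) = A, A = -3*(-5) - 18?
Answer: -3 + √31283 ≈ 173.87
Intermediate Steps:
u(x) = ¾ (u(x) = ((x*3)/x)/4 = ((3*x)/x)/4 = (¼)*3 = ¾)
A = -3 (A = 15 - 18 = -3)
S(c, t) = -3
√(1641823 - 1610540) + S(u(-39), 1001) = √(1641823 - 1610540) - 3 = √31283 - 3 = -3 + √31283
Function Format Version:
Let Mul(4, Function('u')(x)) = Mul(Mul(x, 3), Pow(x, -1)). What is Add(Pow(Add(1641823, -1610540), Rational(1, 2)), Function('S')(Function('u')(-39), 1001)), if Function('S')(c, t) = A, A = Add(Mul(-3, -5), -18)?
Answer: Add(-3, Pow(31283, Rational(1, 2))) ≈ 173.87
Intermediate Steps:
Function('u')(x) = Rational(3, 4) (Function('u')(x) = Mul(Rational(1, 4), Mul(Mul(x, 3), Pow(x, -1))) = Mul(Rational(1, 4), Mul(Mul(3, x), Pow(x, -1))) = Mul(Rational(1, 4), 3) = Rational(3, 4))
A = -3 (A = Add(15, -18) = -3)
Function('S')(c, t) = -3
Add(Pow(Add(1641823, -1610540), Rational(1, 2)), Function('S')(Function('u')(-39), 1001)) = Add(Pow(Add(1641823, -1610540), Rational(1, 2)), -3) = Add(Pow(31283, Rational(1, 2)), -3) = Add(-3, Pow(31283, Rational(1, 2)))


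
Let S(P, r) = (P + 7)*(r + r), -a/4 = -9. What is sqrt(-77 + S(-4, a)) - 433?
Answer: -433 + sqrt(139) ≈ -421.21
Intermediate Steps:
a = 36 (a = -4*(-9) = 36)
S(P, r) = 2*r*(7 + P) (S(P, r) = (7 + P)*(2*r) = 2*r*(7 + P))
sqrt(-77 + S(-4, a)) - 433 = sqrt(-77 + 2*36*(7 - 4)) - 433 = sqrt(-77 + 2*36*3) - 433 = sqrt(-77 + 216) - 433 = sqrt(139) - 433 = -433 + sqrt(139)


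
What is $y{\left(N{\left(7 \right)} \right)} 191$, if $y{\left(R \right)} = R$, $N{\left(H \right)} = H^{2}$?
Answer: $9359$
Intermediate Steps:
$y{\left(N{\left(7 \right)} \right)} 191 = 7^{2} \cdot 191 = 49 \cdot 191 = 9359$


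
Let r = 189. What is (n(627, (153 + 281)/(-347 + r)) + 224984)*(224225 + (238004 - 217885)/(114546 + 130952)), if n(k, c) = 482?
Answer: 564144721640807/11159 ≈ 5.0555e+10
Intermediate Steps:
(n(627, (153 + 281)/(-347 + r)) + 224984)*(224225 + (238004 - 217885)/(114546 + 130952)) = (482 + 224984)*(224225 + (238004 - 217885)/(114546 + 130952)) = 225466*(224225 + 20119/245498) = 225466*(224225 + 20119*(1/245498)) = 225466*(224225 + 1829/22318) = 225466*(5004255379/22318) = 564144721640807/11159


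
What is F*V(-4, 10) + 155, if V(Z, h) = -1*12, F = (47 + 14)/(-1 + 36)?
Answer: 4693/35 ≈ 134.09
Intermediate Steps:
F = 61/35 ≈ 1.7429
V(Z, h) = -12
F*V(-4, 10) + 155 = (61/35)*(-12) + 155 = -732/35 + 155 = 4693/35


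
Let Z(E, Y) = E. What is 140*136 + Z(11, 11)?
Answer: 19051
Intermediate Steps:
140*136 + Z(11, 11) = 140*136 + 11 = 19040 + 11 = 19051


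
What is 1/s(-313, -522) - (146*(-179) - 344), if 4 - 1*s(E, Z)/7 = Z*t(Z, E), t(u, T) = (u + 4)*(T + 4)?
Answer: 15486097199329/584866576 ≈ 26478.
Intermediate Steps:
t(u, T) = (4 + T)*(4 + u) (t(u, T) = (4 + u)*(4 + T) = (4 + T)*(4 + u))
s(E, Z) = 28 - 7*Z*(16 + 4*E + 4*Z + E*Z)
1/s(-313, -522) - (146*(-179) - 344) = 1/(28 - 7*(-522)*(16 + 4*(-313) + 4*(-522) - 313*(-522))) - (146*(-179) - 344) = 1/(28 - 7*(-522)*(16 - 1252 - 2088 + 163386)) - (-26134 - 344) = 1/(28 - 7*(-522)*160062) - 1*(-26478) = 1/(28 + 584866548) + 26478 = 1/584866576 + 26478 = 15486097199329/584866576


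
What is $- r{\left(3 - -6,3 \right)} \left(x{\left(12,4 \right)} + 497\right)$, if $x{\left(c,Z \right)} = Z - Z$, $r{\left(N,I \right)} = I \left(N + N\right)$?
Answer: $-26838$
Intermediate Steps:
$r{\left(N,I \right)} = 2 I N$ ($r{\left(N,I \right)} = I 2 N = 2 I N$)
$x{\left(c,Z \right)} = 0$
$- r{\left(3 - -6,3 \right)} \left(x{\left(12,4 \right)} + 497\right) = - 2 \cdot 3 \left(3 - -6\right) \left(0 + 497\right) = - 2 \cdot 3 \left(3 + 6\right) 497 = - 2 \cdot 3 \cdot 9 \cdot 497 = \left(-1\right) 54 \cdot 497 = \left(-54\right) 497 = -26838$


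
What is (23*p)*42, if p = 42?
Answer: 40572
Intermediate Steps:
(23*p)*42 = (23*42)*42 = 966*42 = 40572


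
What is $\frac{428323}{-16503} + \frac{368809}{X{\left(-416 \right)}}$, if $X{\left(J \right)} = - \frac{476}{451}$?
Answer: $- \frac{392170721975}{1122204} \approx -3.4946 \cdot 10^{5}$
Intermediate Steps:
$X{\left(J \right)} = - \frac{476}{451}$ ($X{\left(J \right)} = \left(-476\right) \frac{1}{451} = - \frac{476}{451}$)
$\frac{428323}{-16503} + \frac{368809}{X{\left(-416 \right)}} = \frac{428323}{-16503} + \frac{368809}{- \frac{476}{451}} = 428323 \left(- \frac{1}{16503}\right) + 368809 \left(- \frac{451}{476}\right) = - \frac{428323}{16503} - \frac{23761837}{68} = - \frac{392170721975}{1122204}$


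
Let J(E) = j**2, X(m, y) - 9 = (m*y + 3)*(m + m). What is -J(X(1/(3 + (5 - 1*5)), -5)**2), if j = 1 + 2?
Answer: -9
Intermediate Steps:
j = 3
X(m, y) = 9 + 2*m*(3 + m*y) (X(m, y) = 9 + (m*y + 3)*(m + m) = 9 + (3 + m*y)*(2*m) = 9 + 2*m*(3 + m*y))
J(E) = 9 (J(E) = 3**2 = 9)
-J(X(1/(3 + (5 - 1*5)), -5)**2) = -1*9 = -9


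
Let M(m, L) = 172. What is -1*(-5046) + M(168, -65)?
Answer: 5218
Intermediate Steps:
-1*(-5046) + M(168, -65) = -1*(-5046) + 172 = 5046 + 172 = 5218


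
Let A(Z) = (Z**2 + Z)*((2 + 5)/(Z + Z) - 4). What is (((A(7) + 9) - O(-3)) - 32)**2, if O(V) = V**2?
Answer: 51984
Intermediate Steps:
A(Z) = (-4 + 7/(2*Z))*(Z + Z**2) (A(Z) = (Z + Z**2)*(7/((2*Z)) - 4) = (Z + Z**2)*(7*(1/(2*Z)) - 4) = (Z + Z**2)*(7/(2*Z) - 4) = (Z + Z**2)*(-4 + 7/(2*Z)) = (-4 + 7/(2*Z))*(Z + Z**2))
(((A(7) + 9) - O(-3)) - 32)**2 = ((((7/2 - 4*7**2 - 1/2*7) + 9) - 1*(-3)**2) - 32)**2 = ((((7/2 - 4*49 - 7/2) + 9) - 1*9) - 32)**2 = ((((7/2 - 196 - 7/2) + 9) - 9) - 32)**2 = (((-196 + 9) - 9) - 32)**2 = ((-187 - 9) - 32)**2 = (-196 - 32)**2 = (-228)**2 = 51984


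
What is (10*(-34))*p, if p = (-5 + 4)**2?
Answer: -340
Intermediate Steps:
p = 1 (p = (-1)**2 = 1)
(10*(-34))*p = (10*(-34))*1 = -340*1 = -340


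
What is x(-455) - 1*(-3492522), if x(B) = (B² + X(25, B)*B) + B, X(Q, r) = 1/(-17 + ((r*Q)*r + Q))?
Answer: 19145142624781/5175633 ≈ 3.6991e+6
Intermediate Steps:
X(Q, r) = 1/(-17 + Q + Q*r²) (X(Q, r) = 1/(-17 + ((Q*r)*r + Q)) = 1/(-17 + (Q*r² + Q)) = 1/(-17 + (Q + Q*r²)) = 1/(-17 + Q + Q*r²))
x(B) = B + B² + B/(8 + 25*B²) (x(B) = (B² + B/(-17 + 25 + 25*B²)) + B = (B² + B/(8 + 25*B²)) + B = B + B² + B/(8 + 25*B²))
x(-455) - 1*(-3492522) = -455*(1 + (1 - 455)*(8 + 25*(-455)²))/(8 + 25*(-455)²) - 1*(-3492522) = -455*(1 - 454*(8 + 25*207025))/(8 + 25*207025) + 3492522 = -455*(1 - 454*(8 + 5175625))/(8 + 5175625) + 3492522 = -455*(1 - 454*5175633)/5175633 + 3492522 = -455*1/5175633*(1 - 2349737382) + 3492522 = -455*1/5175633*(-2349737381) + 3492522 = 1069130508355/5175633 + 3492522 = 19145142624781/5175633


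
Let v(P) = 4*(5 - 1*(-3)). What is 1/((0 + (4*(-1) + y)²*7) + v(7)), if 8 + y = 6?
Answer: 1/284 ≈ 0.0035211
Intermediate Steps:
y = -2 (y = -8 + 6 = -2)
v(P) = 32 (v(P) = 4*(5 + 3) = 4*8 = 32)
1/((0 + (4*(-1) + y)²*7) + v(7)) = 1/((0 + (4*(-1) - 2)²*7) + 32) = 1/((0 + (-4 - 2)²*7) + 32) = 1/((0 + (-6)²*7) + 32) = 1/((0 + 36*7) + 32) = 1/((0 + 252) + 32) = 1/(252 + 32) = 1/284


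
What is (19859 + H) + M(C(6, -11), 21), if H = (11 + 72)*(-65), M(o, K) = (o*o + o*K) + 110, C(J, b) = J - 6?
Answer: 14574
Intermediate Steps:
C(J, b) = -6 + J
M(o, K) = 110 + o**2 + K*o (M(o, K) = (o**2 + K*o) + 110 = 110 + o**2 + K*o)
H = -5395 (H = 83*(-65) = -5395)
(19859 + H) + M(C(6, -11), 21) = (19859 - 5395) + (110 + (-6 + 6)**2 + 21*(-6 + 6)) = 14464 + (110 + 0**2 + 21*0) = 14464 + (110 + 0 + 0) = 14464 + 110 = 14574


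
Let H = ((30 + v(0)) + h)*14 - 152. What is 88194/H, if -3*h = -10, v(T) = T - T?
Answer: 132291/472 ≈ 280.28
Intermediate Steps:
v(T) = 0
h = 10/3 (h = -⅓*(-10) = 10/3 ≈ 3.3333)
H = 944/3 (H = ((30 + 0) + 10/3)*14 - 152 = (30 + 10/3)*14 - 152 = (100/3)*14 - 152 = 1400/3 - 152 = 944/3 ≈ 314.67)
88194/H = 88194/(944/3) = 88194*(3/944) = 132291/472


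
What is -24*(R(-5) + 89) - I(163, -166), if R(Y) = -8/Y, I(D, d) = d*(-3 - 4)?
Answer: -16682/5 ≈ -3336.4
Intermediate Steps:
I(D, d) = -7*d (I(D, d) = d*(-7) = -7*d)
-24*(R(-5) + 89) - I(163, -166) = -24*(-8/(-5) + 89) - (-7)*(-166) = -24*(-8*(-⅕) + 89) - 1*1162 = -24*(8/5 + 89) - 1162 = -24*453/5 - 1162 = -10872/5 - 1162 = -16682/5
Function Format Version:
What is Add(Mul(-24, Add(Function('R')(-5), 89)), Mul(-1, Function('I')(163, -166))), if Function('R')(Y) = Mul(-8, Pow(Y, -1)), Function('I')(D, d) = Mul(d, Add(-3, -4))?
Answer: Rational(-16682, 5) ≈ -3336.4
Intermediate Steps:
Function('I')(D, d) = Mul(-7, d) (Function('I')(D, d) = Mul(d, -7) = Mul(-7, d))
Add(Mul(-24, Add(Function('R')(-5), 89)), Mul(-1, Function('I')(163, -166))) = Add(Mul(-24, Add(Mul(-8, Pow(-5, -1)), 89)), Mul(-1, Mul(-7, -166))) = Add(Mul(-24, Add(Mul(-8, Rational(-1, 5)), 89)), Mul(-1, 1162)) = Add(Mul(-24, Add(Rational(8, 5), 89)), -1162) = Add(Mul(-24, Rational(453, 5)), -1162) = Add(Rational(-10872, 5), -1162) = Rational(-16682, 5)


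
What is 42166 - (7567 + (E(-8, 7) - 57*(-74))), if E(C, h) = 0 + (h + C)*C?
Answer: 30373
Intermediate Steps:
E(C, h) = C*(C + h) (E(C, h) = 0 + (C + h)*C = 0 + C*(C + h) = C*(C + h))
42166 - (7567 + (E(-8, 7) - 57*(-74))) = 42166 - (7567 + (-8*(-8 + 7) - 57*(-74))) = 42166 - (7567 + (-8*(-1) + 4218)) = 42166 - (7567 + (8 + 4218)) = 42166 - (7567 + 4226) = 42166 - 1*11793 = 42166 - 11793 = 30373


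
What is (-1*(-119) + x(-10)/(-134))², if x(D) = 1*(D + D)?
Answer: 63728289/4489 ≈ 14197.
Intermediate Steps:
x(D) = 2*D (x(D) = 1*(2*D) = 2*D)
(-1*(-119) + x(-10)/(-134))² = (-1*(-119) + (2*(-10))/(-134))² = (119 - 20*(-1/134))² = (119 + 10/67)² = (7983/67)² = 63728289/4489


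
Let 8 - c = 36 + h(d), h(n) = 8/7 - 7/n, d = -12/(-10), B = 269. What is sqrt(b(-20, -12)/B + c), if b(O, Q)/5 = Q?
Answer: I*sqrt(3003810558)/11298 ≈ 4.851*I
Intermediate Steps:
b(O, Q) = 5*Q
d = 6/5 (d = -12*(-1/10) = 6/5 ≈ 1.2000)
h(n) = 8/7 - 7/n (h(n) = 8*(1/7) - 7/n = 8/7 - 7/n)
c = -979/42 (c = 8 - (36 + (8/7 - 7/6/5)) = 8 - (36 + (8/7 - 7*5/6)) = 8 - (36 + (8/7 - 35/6)) = 8 - (36 - 197/42) = 8 - 1*1315/42 = 8 - 1315/42 = -979/42 ≈ -23.310)
sqrt(b(-20, -12)/B + c) = sqrt((5*(-12))/269 - 979/42) = sqrt(-60*1/269 - 979/42) = sqrt(-60/269 - 979/42) = sqrt(-265871/11298) = I*sqrt(3003810558)/11298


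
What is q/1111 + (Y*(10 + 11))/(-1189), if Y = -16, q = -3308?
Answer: -3559916/1320979 ≈ -2.6949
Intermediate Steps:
q/1111 + (Y*(10 + 11))/(-1189) = -3308/1111 - 16*(10 + 11)/(-1189) = -3308*1/1111 - 16*21*(-1/1189) = -3308/1111 - 336*(-1/1189) = -3308/1111 + 336/1189 = -3559916/1320979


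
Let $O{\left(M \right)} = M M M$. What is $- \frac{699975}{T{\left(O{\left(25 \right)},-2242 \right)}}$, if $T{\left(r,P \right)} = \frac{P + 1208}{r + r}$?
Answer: $\frac{10937109375}{517} \approx 2.1155 \cdot 10^{7}$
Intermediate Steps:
$O{\left(M \right)} = M^{3}$ ($O{\left(M \right)} = M^{2} M = M^{3}$)
$T{\left(r,P \right)} = \frac{1208 + P}{2 r}$
$- \frac{699975}{T{\left(O{\left(25 \right)},-2242 \right)}} = - \frac{699975}{\frac{1}{2} \frac{1}{25^{3}} \left(1208 - 2242\right)} = - \frac{699975}{\frac{1}{2} \cdot \frac{1}{15625} \left(-1034\right)} = - \frac{699975}{- \frac{517}{15625}} = \left(-699975\right) \left(- \frac{15625}{517}\right) = \frac{10937109375}{517}$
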